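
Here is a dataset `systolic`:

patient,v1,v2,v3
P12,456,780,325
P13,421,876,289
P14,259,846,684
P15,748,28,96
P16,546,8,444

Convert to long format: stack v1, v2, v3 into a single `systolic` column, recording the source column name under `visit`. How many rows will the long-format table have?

15

5 patient values × 3 melted columns = 15 rows.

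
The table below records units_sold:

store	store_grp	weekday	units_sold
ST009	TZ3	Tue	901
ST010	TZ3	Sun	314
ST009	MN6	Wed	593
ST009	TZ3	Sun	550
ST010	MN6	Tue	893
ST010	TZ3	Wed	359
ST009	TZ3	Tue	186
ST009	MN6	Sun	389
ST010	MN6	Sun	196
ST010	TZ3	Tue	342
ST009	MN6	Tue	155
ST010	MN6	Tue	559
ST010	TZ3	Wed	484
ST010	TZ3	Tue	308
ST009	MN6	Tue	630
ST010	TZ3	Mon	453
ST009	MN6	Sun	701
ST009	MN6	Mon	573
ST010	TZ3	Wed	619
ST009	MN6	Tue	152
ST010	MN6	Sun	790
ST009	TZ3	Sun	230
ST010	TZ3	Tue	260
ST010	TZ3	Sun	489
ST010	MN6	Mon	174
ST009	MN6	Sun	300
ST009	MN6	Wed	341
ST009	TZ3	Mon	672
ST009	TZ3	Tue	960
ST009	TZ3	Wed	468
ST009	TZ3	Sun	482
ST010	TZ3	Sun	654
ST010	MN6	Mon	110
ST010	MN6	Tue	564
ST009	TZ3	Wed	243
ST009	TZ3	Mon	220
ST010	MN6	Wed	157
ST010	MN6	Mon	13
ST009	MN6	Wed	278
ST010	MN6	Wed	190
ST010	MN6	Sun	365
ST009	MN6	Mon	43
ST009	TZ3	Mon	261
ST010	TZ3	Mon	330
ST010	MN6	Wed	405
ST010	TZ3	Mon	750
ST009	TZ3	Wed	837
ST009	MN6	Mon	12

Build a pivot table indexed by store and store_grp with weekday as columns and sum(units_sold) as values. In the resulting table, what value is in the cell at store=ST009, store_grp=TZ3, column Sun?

1262

Rows with store=ST009, store_grp=TZ3 and weekday=Sun: units_sold values are 550, 230, 482.
550 + 230 + 482 = 1262.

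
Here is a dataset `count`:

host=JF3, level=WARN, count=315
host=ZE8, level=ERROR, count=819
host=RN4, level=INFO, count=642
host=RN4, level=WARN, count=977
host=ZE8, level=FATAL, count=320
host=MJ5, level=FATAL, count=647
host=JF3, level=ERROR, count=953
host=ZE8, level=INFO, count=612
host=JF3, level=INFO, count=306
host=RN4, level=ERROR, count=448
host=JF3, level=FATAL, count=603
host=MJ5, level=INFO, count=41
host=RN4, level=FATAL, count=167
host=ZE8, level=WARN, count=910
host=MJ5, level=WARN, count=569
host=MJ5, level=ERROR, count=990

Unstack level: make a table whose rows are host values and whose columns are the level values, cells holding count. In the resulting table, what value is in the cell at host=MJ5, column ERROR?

Wide layout: rows indexed by host, columns are the 4 distinct level values (WARN, ERROR, INFO, FATAL).
Cell (host=MJ5, level=ERROR) draws from the long row where host=MJ5 and level=ERROR, which has count=990.

990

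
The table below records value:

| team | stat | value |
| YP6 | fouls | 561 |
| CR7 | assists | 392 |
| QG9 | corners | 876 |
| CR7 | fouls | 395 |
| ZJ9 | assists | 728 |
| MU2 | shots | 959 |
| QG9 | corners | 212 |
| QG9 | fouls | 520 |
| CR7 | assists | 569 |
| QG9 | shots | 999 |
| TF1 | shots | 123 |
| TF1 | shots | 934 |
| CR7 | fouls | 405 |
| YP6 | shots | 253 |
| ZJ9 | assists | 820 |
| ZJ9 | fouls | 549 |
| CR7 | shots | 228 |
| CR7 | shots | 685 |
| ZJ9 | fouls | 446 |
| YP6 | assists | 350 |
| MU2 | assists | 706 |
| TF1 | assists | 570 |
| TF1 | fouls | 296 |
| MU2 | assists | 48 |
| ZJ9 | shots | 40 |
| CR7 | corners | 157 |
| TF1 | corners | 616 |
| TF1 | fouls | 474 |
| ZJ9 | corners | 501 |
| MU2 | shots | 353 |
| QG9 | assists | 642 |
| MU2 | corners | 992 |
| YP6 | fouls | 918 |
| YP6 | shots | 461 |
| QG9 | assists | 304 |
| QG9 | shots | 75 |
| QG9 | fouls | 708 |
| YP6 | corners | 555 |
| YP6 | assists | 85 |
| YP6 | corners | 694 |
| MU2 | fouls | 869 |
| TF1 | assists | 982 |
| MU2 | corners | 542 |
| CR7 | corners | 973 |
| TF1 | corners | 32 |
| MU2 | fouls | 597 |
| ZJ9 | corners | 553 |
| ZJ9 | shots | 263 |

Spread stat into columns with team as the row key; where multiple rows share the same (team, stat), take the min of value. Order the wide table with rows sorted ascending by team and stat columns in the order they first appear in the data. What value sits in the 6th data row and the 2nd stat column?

728

With rows sorted ascending by team, row 6 is team=ZJ9. stat columns in first-appearance order: fouls, assists, corners, shots; column 2 is assists.
Long rows with team=ZJ9, stat=assists: min(728, 820) = 728.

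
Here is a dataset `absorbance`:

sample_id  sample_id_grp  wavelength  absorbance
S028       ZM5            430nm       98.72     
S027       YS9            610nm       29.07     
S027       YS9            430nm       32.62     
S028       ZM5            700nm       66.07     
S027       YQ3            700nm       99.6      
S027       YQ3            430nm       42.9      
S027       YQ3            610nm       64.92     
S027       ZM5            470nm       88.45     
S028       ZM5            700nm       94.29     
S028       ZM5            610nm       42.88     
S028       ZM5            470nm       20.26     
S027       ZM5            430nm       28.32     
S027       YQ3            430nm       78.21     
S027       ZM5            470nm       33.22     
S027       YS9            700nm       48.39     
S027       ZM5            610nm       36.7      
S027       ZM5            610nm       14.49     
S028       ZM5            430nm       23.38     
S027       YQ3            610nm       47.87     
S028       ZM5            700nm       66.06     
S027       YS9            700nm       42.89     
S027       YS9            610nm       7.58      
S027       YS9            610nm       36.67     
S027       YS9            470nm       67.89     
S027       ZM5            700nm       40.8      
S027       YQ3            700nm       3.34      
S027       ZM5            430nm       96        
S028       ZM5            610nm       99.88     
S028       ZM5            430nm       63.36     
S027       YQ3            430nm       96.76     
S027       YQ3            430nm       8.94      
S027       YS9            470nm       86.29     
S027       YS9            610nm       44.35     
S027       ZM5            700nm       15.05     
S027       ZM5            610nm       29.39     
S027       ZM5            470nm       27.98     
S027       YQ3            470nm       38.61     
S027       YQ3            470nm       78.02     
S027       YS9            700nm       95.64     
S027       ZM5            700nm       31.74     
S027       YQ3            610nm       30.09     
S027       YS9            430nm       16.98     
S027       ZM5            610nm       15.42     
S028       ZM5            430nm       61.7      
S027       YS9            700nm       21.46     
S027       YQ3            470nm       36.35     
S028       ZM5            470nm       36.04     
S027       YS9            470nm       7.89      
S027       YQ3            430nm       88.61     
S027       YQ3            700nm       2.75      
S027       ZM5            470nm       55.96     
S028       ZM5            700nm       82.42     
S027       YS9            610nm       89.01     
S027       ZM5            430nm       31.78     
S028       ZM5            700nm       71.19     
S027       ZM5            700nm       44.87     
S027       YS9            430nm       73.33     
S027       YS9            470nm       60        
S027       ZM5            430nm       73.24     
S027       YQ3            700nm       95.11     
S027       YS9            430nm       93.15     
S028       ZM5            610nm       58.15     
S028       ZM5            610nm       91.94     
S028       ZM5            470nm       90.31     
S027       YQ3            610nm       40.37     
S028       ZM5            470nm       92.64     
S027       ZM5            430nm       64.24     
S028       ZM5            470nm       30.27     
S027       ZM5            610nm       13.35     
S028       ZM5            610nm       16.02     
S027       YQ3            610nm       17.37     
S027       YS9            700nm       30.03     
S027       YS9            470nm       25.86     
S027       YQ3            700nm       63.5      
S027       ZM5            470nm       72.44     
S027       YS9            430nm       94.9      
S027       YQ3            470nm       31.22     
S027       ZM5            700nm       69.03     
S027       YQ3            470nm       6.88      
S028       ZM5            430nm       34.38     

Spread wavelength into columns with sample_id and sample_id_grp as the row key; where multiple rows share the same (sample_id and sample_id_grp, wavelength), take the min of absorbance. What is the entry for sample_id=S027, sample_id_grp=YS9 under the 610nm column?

Rows with sample_id=S027, sample_id_grp=YS9 and wavelength=610nm: absorbance values are 29.07, 7.58, 36.67, 44.35, 89.01.
min(29.07, 7.58, 36.67, 44.35, 89.01) = 7.58.

7.58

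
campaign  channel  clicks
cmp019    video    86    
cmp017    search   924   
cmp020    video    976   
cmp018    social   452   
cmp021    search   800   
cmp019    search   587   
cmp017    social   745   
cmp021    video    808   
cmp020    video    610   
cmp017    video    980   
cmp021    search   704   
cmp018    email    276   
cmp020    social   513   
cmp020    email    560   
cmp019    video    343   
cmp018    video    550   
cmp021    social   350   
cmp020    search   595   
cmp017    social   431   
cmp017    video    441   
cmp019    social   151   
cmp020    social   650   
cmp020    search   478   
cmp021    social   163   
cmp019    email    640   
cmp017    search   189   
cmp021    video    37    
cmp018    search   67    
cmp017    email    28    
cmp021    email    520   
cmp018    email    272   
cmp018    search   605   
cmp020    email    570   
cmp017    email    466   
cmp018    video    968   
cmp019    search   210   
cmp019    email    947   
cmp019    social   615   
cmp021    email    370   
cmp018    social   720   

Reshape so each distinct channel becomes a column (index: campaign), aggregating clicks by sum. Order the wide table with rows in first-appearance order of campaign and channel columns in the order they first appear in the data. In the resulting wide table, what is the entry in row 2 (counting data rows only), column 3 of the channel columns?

1176

With rows in first-appearance order of campaign, row 2 is campaign=cmp017. channel columns in first-appearance order: video, search, social, email; column 3 is social.
Long rows with campaign=cmp017, channel=social: 745 + 431 = 1176.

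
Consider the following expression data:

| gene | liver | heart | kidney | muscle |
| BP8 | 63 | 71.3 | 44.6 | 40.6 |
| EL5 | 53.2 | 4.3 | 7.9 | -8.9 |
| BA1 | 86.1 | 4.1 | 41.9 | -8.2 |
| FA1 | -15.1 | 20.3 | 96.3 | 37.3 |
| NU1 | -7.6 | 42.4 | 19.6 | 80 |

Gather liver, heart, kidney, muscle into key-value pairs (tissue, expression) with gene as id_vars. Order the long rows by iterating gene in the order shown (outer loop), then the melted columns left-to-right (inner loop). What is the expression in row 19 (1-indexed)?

20 rows total (5 × 4). Row 19: index ⌊(19-1)/4⌋ = 4 into gene → NU1; (19-1) mod 4 = 2 into the melted columns → kidney.
So row 19 is (NU1, kidney, 19.6); expression = 19.6.

19.6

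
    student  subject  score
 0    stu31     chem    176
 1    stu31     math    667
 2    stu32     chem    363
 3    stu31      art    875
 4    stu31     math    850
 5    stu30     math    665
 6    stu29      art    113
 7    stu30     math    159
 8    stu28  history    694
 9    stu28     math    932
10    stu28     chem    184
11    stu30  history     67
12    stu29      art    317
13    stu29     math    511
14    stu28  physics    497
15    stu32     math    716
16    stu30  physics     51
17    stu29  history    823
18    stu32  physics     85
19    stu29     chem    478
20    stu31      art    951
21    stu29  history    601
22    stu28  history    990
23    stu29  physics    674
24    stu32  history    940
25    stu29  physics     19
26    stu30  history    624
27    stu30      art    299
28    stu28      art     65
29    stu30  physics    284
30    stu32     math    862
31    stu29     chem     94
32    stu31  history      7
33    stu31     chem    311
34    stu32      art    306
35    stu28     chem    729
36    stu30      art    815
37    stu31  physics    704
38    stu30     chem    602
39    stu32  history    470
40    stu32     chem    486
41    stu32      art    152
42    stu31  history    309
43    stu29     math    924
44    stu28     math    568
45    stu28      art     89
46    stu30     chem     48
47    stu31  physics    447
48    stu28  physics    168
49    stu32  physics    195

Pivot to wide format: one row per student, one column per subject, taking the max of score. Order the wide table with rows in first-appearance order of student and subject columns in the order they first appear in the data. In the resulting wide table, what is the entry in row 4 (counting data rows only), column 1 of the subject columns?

478

With rows in first-appearance order of student, row 4 is student=stu29. subject columns in first-appearance order: chem, math, art, history, physics; column 1 is chem.
Long rows with student=stu29, subject=chem: max(478, 94) = 478.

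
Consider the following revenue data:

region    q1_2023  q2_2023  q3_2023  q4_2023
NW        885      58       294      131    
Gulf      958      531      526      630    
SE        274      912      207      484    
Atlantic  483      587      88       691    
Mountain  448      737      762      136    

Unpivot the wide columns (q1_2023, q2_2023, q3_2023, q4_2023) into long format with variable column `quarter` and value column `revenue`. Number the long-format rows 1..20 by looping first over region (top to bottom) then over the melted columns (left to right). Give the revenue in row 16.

691

20 rows total (5 × 4). Row 16: index ⌊(16-1)/4⌋ = 3 into region → Atlantic; (16-1) mod 4 = 3 into the melted columns → q4_2023.
So row 16 is (Atlantic, q4_2023, 691); revenue = 691.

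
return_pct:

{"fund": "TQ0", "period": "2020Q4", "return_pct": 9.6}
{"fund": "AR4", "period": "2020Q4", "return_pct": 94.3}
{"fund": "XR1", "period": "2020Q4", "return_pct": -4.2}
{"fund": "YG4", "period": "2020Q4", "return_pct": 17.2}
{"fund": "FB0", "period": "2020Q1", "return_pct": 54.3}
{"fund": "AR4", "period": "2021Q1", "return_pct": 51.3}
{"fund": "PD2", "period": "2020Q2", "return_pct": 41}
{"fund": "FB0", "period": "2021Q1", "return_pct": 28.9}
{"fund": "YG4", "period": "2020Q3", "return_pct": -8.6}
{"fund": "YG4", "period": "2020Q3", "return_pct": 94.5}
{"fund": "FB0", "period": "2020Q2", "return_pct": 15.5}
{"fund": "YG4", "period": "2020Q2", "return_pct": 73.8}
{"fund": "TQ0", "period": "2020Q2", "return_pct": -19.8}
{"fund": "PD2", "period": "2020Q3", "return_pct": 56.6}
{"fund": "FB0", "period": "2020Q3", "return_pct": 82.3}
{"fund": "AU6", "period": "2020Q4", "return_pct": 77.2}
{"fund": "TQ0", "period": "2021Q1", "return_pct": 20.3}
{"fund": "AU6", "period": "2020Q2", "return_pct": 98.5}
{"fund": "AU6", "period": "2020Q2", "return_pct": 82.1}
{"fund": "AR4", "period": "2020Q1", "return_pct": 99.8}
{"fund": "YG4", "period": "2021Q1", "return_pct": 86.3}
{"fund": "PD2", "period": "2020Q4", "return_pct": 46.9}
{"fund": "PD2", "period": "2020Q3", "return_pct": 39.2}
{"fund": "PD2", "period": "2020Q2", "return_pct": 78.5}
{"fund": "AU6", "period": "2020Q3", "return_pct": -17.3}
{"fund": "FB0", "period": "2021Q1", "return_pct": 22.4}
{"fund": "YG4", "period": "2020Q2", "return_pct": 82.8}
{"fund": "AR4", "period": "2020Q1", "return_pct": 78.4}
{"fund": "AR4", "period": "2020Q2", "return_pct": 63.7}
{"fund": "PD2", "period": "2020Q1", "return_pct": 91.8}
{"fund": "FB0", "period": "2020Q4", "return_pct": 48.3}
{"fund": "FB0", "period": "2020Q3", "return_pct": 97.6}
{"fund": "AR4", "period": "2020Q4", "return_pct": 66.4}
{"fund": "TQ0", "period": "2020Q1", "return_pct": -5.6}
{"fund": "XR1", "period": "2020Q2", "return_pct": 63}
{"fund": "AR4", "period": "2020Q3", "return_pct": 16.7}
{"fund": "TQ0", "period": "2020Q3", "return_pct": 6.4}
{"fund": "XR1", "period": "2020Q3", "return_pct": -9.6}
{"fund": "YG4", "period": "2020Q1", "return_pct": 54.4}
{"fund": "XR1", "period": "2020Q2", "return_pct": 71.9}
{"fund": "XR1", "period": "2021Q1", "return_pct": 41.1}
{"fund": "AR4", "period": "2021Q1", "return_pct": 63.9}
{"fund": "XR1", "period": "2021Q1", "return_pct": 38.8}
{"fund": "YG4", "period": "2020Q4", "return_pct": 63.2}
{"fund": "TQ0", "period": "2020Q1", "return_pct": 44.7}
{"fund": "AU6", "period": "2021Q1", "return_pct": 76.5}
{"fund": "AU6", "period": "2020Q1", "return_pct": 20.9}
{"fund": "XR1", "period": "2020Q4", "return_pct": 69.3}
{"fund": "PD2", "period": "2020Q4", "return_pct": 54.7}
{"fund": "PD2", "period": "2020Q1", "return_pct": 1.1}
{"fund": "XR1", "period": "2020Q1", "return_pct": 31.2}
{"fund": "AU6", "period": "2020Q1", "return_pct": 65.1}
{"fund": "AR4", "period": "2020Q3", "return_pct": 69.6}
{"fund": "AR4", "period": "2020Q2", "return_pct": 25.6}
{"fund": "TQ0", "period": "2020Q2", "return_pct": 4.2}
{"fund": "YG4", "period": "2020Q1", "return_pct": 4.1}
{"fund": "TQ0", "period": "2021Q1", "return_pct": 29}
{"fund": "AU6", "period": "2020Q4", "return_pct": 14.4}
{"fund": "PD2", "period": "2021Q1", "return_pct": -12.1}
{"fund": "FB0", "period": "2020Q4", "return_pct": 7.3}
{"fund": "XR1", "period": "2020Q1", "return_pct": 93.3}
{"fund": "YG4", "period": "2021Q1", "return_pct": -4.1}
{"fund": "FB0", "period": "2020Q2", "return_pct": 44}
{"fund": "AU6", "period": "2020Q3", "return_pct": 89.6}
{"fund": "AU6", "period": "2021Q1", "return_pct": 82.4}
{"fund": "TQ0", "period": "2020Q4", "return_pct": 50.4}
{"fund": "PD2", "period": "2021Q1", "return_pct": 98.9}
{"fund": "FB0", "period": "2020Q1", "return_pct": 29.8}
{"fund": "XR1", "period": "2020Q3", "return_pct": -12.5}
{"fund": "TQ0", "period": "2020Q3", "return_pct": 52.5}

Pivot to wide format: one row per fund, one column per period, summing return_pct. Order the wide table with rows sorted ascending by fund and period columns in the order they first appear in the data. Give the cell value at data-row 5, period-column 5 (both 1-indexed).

With rows sorted ascending by fund, row 5 is fund=TQ0. period columns in first-appearance order: 2020Q4, 2020Q1, 2021Q1, 2020Q2, 2020Q3; column 5 is 2020Q3.
Long rows with fund=TQ0, period=2020Q3: 6.4 + 52.5 = 58.9.

58.9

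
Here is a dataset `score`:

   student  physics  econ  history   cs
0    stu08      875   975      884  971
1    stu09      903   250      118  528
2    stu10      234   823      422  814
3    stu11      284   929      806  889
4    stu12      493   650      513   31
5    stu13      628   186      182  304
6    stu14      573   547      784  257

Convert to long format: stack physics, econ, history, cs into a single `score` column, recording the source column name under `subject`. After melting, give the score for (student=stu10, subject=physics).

234

Unpivoting turns each (student, wide-column) pair into one long row.
The wide cell at row stu10, column physics holds 234, so the long row (stu10, physics) has score=234.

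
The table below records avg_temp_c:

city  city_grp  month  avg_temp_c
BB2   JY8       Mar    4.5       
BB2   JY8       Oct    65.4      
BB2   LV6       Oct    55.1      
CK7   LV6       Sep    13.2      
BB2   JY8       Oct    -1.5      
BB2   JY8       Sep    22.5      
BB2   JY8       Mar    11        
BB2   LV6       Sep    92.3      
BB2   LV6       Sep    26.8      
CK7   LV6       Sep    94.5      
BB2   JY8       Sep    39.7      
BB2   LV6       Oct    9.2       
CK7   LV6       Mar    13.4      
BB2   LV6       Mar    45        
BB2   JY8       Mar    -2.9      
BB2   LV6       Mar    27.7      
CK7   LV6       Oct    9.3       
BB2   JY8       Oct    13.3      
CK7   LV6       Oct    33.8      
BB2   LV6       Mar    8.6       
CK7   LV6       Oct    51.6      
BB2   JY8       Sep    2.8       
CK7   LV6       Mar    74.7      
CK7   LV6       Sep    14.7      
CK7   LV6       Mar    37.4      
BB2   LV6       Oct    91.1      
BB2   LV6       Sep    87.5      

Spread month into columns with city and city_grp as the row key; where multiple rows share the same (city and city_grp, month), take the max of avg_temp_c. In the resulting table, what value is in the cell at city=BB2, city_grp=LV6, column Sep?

92.3

Rows with city=BB2, city_grp=LV6 and month=Sep: avg_temp_c values are 92.3, 26.8, 87.5.
max(92.3, 26.8, 87.5) = 92.3.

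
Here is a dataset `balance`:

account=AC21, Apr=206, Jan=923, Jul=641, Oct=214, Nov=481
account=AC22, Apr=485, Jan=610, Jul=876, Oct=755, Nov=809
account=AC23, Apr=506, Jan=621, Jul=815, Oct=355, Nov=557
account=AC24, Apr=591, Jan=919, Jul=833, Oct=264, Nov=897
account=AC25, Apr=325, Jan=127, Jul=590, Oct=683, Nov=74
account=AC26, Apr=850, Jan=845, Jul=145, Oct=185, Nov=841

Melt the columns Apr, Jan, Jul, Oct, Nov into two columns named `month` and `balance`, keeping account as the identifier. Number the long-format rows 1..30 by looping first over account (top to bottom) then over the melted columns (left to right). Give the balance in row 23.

590

30 rows total (6 × 5). Row 23: index ⌊(23-1)/5⌋ = 4 into account → AC25; (23-1) mod 5 = 2 into the melted columns → Jul.
So row 23 is (AC25, Jul, 590); balance = 590.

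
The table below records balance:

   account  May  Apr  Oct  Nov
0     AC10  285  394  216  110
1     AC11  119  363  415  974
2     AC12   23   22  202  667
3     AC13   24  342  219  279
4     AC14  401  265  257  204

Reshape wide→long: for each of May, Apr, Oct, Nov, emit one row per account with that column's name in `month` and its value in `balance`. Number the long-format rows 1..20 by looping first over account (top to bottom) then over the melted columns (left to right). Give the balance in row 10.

20 rows total (5 × 4). Row 10: index ⌊(10-1)/4⌋ = 2 into account → AC12; (10-1) mod 4 = 1 into the melted columns → Apr.
So row 10 is (AC12, Apr, 22); balance = 22.

22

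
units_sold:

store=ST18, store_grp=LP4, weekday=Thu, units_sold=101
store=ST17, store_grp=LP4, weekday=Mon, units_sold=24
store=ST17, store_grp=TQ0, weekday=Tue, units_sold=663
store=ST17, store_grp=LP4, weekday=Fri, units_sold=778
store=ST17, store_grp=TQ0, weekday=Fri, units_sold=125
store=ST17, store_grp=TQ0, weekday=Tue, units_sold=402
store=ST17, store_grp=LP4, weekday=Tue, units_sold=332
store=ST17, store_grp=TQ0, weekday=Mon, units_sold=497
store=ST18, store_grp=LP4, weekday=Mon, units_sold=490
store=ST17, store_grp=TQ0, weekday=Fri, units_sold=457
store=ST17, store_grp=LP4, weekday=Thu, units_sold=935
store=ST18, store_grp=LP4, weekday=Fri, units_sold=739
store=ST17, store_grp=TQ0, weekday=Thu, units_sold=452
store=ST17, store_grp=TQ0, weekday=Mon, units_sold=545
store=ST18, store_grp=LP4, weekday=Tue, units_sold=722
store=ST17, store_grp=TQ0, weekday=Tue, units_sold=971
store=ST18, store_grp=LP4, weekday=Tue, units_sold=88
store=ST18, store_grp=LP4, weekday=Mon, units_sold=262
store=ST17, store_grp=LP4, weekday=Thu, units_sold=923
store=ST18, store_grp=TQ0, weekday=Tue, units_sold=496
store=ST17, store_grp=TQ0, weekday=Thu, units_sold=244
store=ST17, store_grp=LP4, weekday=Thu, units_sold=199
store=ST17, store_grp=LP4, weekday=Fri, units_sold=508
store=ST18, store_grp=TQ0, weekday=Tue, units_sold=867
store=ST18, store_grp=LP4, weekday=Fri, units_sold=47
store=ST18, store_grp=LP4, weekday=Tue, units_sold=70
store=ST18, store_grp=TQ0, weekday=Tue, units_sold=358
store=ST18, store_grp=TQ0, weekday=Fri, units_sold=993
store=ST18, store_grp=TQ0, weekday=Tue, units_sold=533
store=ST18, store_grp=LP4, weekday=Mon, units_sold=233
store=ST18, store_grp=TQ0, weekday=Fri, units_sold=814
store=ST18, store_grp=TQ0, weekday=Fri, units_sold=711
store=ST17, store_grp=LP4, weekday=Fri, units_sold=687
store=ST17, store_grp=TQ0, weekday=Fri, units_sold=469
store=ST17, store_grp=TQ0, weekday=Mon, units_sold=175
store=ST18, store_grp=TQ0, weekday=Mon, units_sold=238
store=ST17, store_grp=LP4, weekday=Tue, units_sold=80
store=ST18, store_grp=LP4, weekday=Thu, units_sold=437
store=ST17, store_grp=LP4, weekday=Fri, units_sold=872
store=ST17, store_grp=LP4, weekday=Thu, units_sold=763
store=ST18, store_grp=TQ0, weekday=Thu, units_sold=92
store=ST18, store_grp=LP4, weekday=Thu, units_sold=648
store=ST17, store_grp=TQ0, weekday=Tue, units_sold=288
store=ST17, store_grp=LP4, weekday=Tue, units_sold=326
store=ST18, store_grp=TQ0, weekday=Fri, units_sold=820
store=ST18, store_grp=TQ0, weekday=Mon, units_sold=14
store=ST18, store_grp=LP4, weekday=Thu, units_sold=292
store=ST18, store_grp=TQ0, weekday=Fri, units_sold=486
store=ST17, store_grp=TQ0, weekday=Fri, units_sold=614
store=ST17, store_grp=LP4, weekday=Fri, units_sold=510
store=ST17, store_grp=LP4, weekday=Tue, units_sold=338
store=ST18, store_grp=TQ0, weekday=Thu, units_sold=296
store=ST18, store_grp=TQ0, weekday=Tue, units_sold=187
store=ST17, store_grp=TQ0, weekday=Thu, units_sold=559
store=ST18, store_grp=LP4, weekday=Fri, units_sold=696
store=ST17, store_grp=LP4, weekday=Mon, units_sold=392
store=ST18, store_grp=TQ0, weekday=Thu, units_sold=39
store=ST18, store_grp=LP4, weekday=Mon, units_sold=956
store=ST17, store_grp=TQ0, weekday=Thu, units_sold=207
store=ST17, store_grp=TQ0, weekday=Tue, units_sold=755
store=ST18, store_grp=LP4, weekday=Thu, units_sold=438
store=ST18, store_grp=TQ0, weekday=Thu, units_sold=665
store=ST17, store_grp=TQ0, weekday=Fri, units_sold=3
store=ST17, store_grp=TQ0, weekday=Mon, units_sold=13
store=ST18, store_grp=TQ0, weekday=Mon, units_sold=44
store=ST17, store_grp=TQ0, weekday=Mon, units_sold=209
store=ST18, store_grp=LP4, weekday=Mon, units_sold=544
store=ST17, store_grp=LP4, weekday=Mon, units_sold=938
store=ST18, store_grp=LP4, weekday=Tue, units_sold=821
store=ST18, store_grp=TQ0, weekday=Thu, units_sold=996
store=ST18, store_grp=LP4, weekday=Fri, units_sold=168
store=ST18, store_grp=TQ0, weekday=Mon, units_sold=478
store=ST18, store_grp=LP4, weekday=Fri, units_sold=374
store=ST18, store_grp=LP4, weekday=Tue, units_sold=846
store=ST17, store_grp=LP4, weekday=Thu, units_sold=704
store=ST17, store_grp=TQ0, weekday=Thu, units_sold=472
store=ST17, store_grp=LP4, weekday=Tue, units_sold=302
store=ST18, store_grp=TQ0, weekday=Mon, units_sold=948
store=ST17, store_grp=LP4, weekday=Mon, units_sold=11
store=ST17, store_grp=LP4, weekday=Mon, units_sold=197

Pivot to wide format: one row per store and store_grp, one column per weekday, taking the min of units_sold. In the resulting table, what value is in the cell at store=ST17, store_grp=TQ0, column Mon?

13

Rows with store=ST17, store_grp=TQ0 and weekday=Mon: units_sold values are 497, 545, 175, 13, 209.
min(497, 545, 175, 13, 209) = 13.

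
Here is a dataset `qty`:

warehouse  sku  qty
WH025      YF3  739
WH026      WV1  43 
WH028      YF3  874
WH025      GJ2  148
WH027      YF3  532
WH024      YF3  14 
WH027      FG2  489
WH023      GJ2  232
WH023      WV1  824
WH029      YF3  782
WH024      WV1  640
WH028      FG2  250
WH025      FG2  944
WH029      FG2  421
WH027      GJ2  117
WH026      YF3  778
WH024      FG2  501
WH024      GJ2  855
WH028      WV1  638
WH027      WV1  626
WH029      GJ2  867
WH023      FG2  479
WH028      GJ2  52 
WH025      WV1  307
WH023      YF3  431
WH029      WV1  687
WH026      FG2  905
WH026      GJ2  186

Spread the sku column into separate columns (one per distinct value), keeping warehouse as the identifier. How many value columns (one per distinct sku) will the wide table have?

4 distinct sku values: WV1, FG2, GJ2, YF3.

4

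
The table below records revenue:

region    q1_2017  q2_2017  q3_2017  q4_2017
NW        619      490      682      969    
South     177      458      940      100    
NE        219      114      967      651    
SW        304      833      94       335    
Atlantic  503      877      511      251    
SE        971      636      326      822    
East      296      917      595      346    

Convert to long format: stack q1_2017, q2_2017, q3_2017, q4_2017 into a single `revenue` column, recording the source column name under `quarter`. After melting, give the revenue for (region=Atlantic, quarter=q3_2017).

Unpivoting turns each (region, wide-column) pair into one long row.
The wide cell at row Atlantic, column q3_2017 holds 511, so the long row (Atlantic, q3_2017) has revenue=511.

511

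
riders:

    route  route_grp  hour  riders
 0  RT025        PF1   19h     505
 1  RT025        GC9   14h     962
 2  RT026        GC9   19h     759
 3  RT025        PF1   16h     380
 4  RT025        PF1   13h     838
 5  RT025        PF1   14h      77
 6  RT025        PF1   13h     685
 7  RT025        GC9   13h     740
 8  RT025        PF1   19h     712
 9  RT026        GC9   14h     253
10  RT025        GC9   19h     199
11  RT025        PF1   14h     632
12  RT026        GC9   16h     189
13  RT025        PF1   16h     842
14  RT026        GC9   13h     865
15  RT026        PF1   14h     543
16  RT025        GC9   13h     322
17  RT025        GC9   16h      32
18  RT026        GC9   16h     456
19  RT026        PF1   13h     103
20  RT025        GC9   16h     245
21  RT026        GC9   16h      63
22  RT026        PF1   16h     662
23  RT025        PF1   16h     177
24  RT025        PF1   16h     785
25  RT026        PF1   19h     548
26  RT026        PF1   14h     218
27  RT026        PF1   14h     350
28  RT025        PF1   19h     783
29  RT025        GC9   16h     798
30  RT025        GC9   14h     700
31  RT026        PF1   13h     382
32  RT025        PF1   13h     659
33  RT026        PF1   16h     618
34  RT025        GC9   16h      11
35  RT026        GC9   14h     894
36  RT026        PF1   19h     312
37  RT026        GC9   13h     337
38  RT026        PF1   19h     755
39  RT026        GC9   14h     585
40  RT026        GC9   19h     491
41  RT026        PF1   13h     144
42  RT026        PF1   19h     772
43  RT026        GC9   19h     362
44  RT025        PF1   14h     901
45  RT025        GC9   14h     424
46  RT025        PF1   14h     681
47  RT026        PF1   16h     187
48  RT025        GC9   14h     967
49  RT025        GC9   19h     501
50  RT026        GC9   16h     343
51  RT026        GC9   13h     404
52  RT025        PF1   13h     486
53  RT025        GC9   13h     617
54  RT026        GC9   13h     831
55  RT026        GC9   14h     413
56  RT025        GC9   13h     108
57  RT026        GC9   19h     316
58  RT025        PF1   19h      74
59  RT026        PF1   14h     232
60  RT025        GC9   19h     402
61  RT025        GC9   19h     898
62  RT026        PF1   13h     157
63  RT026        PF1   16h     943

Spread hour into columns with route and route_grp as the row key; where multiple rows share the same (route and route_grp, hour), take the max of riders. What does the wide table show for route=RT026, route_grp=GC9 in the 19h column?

Rows with route=RT026, route_grp=GC9 and hour=19h: riders values are 759, 491, 362, 316.
max(759, 491, 362, 316) = 759.

759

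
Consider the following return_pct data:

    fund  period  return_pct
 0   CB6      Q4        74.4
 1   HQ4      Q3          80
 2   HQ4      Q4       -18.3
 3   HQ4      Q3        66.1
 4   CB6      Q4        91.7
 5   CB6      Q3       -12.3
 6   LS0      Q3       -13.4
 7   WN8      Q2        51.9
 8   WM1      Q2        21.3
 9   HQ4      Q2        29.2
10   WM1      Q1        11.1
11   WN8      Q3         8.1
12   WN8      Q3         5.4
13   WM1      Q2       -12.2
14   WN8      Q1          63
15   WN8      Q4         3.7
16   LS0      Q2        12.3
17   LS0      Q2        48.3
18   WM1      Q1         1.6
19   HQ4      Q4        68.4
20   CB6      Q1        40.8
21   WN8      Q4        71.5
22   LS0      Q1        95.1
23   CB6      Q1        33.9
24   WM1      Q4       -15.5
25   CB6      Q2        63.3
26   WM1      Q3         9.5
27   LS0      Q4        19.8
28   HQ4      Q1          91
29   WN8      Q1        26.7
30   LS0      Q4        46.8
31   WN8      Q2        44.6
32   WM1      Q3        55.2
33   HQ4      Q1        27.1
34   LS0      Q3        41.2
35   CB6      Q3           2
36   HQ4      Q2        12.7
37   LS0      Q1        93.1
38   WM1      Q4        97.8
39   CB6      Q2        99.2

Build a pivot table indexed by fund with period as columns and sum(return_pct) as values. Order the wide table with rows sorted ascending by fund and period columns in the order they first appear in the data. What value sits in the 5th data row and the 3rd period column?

96.5

With rows sorted ascending by fund, row 5 is fund=WN8. period columns in first-appearance order: Q4, Q3, Q2, Q1; column 3 is Q2.
Long rows with fund=WN8, period=Q2: 51.9 + 44.6 = 96.5.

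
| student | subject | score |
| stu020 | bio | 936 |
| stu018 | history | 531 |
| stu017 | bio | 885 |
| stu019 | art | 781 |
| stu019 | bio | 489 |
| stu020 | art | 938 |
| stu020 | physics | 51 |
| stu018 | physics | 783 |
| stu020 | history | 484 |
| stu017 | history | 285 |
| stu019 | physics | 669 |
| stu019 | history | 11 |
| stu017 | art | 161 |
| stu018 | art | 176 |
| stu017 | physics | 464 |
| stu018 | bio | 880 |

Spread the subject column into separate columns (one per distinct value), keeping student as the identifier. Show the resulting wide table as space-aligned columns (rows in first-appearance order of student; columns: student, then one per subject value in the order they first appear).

student  bio  history  art  physics
stu020   936  484      938  51     
stu018   880  531      176  783    
stu017   885  285      161  464    
stu019   489  11       781  669    

Columns: student plus the 4 distinct subject values (bio, history, art, physics).
For example, row stu020 column bio takes score=936 from the long row (stu020, bio).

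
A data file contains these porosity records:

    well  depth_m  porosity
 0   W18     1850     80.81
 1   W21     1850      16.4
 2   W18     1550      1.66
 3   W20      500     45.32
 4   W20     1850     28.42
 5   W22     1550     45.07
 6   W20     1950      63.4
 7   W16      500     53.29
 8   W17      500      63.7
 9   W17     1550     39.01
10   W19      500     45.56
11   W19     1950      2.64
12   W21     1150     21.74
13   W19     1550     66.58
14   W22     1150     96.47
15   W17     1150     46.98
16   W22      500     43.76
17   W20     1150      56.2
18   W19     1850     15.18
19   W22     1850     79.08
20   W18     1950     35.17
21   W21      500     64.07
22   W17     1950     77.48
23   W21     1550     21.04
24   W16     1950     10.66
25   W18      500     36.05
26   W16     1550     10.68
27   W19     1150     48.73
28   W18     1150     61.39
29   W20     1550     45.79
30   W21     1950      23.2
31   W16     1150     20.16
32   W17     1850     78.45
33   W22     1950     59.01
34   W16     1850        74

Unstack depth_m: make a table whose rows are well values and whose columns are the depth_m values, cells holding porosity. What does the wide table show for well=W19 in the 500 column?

45.56

Wide layout: rows indexed by well, columns are the 5 distinct depth_m values (1850, 1550, 500, 1950, 1150).
Cell (well=W19, depth_m=500) draws from the long row where well=W19 and depth_m=500, which has porosity=45.56.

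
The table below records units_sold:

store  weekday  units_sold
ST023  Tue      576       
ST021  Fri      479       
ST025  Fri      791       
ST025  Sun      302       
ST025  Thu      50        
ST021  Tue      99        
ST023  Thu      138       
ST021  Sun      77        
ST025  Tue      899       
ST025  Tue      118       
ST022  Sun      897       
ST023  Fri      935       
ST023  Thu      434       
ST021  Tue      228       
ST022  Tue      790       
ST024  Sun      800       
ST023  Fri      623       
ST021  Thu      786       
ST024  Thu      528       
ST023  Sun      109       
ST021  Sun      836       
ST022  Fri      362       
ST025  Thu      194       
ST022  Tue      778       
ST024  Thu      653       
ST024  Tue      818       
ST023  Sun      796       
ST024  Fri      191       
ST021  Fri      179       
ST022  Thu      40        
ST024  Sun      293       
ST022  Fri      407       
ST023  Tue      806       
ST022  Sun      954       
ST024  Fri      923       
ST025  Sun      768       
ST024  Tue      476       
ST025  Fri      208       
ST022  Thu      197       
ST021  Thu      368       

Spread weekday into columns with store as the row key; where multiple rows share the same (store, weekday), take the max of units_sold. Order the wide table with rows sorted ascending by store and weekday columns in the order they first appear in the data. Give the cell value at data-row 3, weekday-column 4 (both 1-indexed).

434

With rows sorted ascending by store, row 3 is store=ST023. weekday columns in first-appearance order: Tue, Fri, Sun, Thu; column 4 is Thu.
Long rows with store=ST023, weekday=Thu: max(138, 434) = 434.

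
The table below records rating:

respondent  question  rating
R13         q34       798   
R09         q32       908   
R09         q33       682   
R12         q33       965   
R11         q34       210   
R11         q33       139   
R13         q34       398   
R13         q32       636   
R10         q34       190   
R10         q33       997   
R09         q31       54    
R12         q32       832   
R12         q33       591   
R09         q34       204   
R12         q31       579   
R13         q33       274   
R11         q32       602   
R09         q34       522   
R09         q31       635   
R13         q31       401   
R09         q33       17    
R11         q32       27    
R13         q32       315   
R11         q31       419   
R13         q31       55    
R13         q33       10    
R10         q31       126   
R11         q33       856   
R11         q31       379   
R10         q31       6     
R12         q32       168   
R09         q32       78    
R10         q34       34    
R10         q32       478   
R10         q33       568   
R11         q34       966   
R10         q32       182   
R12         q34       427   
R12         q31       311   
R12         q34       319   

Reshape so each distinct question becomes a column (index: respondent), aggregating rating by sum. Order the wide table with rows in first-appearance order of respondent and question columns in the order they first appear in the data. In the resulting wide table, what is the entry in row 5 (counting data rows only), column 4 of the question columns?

132

With rows in first-appearance order of respondent, row 5 is respondent=R10. question columns in first-appearance order: q34, q32, q33, q31; column 4 is q31.
Long rows with respondent=R10, question=q31: 126 + 6 = 132.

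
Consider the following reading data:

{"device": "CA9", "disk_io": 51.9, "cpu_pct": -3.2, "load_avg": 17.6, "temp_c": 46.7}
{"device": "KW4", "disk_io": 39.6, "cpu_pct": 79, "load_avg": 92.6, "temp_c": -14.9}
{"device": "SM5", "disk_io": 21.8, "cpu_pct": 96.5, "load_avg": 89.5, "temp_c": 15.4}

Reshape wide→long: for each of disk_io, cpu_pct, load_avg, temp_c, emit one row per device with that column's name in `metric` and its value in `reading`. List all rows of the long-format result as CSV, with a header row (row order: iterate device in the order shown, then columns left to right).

Each (device, column) pair becomes one row: 3 × 4 = 12 rows.
For example, (CA9, disk_io) → reading=51.9.

device,metric,reading
CA9,disk_io,51.9
CA9,cpu_pct,-3.2
CA9,load_avg,17.6
CA9,temp_c,46.7
KW4,disk_io,39.6
KW4,cpu_pct,79
KW4,load_avg,92.6
KW4,temp_c,-14.9
SM5,disk_io,21.8
SM5,cpu_pct,96.5
SM5,load_avg,89.5
SM5,temp_c,15.4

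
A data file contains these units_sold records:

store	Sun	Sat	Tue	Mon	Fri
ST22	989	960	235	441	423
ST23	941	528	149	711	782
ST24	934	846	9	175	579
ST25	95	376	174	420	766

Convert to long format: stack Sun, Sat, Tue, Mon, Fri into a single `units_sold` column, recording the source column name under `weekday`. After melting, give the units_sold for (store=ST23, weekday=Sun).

Unpivoting turns each (store, wide-column) pair into one long row.
The wide cell at row ST23, column Sun holds 941, so the long row (ST23, Sun) has units_sold=941.

941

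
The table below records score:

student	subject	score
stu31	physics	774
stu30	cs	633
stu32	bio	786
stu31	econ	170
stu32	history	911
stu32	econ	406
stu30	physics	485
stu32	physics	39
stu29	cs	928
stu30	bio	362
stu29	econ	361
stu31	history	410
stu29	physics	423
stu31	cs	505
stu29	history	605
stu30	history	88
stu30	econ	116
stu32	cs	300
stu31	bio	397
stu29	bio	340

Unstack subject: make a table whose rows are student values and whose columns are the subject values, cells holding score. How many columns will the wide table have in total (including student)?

6

1 column for student plus 5 distinct subject values → 6 columns.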